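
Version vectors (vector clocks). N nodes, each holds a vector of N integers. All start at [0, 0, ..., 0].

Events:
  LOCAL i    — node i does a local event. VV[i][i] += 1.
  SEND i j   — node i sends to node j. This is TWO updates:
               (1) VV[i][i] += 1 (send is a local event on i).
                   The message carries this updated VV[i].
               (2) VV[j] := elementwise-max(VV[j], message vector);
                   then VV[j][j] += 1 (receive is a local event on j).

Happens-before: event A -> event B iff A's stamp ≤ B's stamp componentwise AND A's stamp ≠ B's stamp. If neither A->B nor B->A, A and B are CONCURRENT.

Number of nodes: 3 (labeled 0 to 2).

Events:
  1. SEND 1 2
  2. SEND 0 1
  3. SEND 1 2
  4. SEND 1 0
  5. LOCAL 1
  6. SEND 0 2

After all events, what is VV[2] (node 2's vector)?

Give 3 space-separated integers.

Initial: VV[0]=[0, 0, 0]
Initial: VV[1]=[0, 0, 0]
Initial: VV[2]=[0, 0, 0]
Event 1: SEND 1->2: VV[1][1]++ -> VV[1]=[0, 1, 0], msg_vec=[0, 1, 0]; VV[2]=max(VV[2],msg_vec) then VV[2][2]++ -> VV[2]=[0, 1, 1]
Event 2: SEND 0->1: VV[0][0]++ -> VV[0]=[1, 0, 0], msg_vec=[1, 0, 0]; VV[1]=max(VV[1],msg_vec) then VV[1][1]++ -> VV[1]=[1, 2, 0]
Event 3: SEND 1->2: VV[1][1]++ -> VV[1]=[1, 3, 0], msg_vec=[1, 3, 0]; VV[2]=max(VV[2],msg_vec) then VV[2][2]++ -> VV[2]=[1, 3, 2]
Event 4: SEND 1->0: VV[1][1]++ -> VV[1]=[1, 4, 0], msg_vec=[1, 4, 0]; VV[0]=max(VV[0],msg_vec) then VV[0][0]++ -> VV[0]=[2, 4, 0]
Event 5: LOCAL 1: VV[1][1]++ -> VV[1]=[1, 5, 0]
Event 6: SEND 0->2: VV[0][0]++ -> VV[0]=[3, 4, 0], msg_vec=[3, 4, 0]; VV[2]=max(VV[2],msg_vec) then VV[2][2]++ -> VV[2]=[3, 4, 3]
Final vectors: VV[0]=[3, 4, 0]; VV[1]=[1, 5, 0]; VV[2]=[3, 4, 3]

Answer: 3 4 3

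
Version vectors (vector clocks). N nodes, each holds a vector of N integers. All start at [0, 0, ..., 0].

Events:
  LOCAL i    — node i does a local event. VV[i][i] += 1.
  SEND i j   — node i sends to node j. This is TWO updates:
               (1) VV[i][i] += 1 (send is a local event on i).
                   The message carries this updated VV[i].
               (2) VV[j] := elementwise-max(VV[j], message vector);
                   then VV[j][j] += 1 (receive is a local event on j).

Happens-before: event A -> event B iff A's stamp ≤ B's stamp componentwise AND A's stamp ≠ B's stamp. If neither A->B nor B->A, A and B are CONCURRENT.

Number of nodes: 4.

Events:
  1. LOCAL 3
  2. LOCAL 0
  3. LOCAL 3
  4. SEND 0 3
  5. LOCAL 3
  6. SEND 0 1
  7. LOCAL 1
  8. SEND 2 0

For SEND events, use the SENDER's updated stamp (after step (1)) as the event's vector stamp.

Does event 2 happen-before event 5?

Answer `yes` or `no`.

Answer: yes

Derivation:
Initial: VV[0]=[0, 0, 0, 0]
Initial: VV[1]=[0, 0, 0, 0]
Initial: VV[2]=[0, 0, 0, 0]
Initial: VV[3]=[0, 0, 0, 0]
Event 1: LOCAL 3: VV[3][3]++ -> VV[3]=[0, 0, 0, 1]
Event 2: LOCAL 0: VV[0][0]++ -> VV[0]=[1, 0, 0, 0]
Event 3: LOCAL 3: VV[3][3]++ -> VV[3]=[0, 0, 0, 2]
Event 4: SEND 0->3: VV[0][0]++ -> VV[0]=[2, 0, 0, 0], msg_vec=[2, 0, 0, 0]; VV[3]=max(VV[3],msg_vec) then VV[3][3]++ -> VV[3]=[2, 0, 0, 3]
Event 5: LOCAL 3: VV[3][3]++ -> VV[3]=[2, 0, 0, 4]
Event 6: SEND 0->1: VV[0][0]++ -> VV[0]=[3, 0, 0, 0], msg_vec=[3, 0, 0, 0]; VV[1]=max(VV[1],msg_vec) then VV[1][1]++ -> VV[1]=[3, 1, 0, 0]
Event 7: LOCAL 1: VV[1][1]++ -> VV[1]=[3, 2, 0, 0]
Event 8: SEND 2->0: VV[2][2]++ -> VV[2]=[0, 0, 1, 0], msg_vec=[0, 0, 1, 0]; VV[0]=max(VV[0],msg_vec) then VV[0][0]++ -> VV[0]=[4, 0, 1, 0]
Event 2 stamp: [1, 0, 0, 0]
Event 5 stamp: [2, 0, 0, 4]
[1, 0, 0, 0] <= [2, 0, 0, 4]? True. Equal? False. Happens-before: True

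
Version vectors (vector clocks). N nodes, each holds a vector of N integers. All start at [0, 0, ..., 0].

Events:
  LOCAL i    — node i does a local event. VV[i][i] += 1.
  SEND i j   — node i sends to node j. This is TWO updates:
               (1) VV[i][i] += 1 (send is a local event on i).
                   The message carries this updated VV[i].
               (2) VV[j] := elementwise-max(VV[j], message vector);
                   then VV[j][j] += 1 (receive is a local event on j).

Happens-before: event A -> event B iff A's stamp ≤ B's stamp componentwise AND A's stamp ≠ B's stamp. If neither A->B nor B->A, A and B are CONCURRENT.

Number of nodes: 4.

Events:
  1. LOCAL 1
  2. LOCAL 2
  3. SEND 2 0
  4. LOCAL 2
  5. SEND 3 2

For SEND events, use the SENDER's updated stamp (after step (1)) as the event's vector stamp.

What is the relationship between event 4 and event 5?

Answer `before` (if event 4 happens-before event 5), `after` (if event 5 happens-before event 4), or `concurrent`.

Initial: VV[0]=[0, 0, 0, 0]
Initial: VV[1]=[0, 0, 0, 0]
Initial: VV[2]=[0, 0, 0, 0]
Initial: VV[3]=[0, 0, 0, 0]
Event 1: LOCAL 1: VV[1][1]++ -> VV[1]=[0, 1, 0, 0]
Event 2: LOCAL 2: VV[2][2]++ -> VV[2]=[0, 0, 1, 0]
Event 3: SEND 2->0: VV[2][2]++ -> VV[2]=[0, 0, 2, 0], msg_vec=[0, 0, 2, 0]; VV[0]=max(VV[0],msg_vec) then VV[0][0]++ -> VV[0]=[1, 0, 2, 0]
Event 4: LOCAL 2: VV[2][2]++ -> VV[2]=[0, 0, 3, 0]
Event 5: SEND 3->2: VV[3][3]++ -> VV[3]=[0, 0, 0, 1], msg_vec=[0, 0, 0, 1]; VV[2]=max(VV[2],msg_vec) then VV[2][2]++ -> VV[2]=[0, 0, 4, 1]
Event 4 stamp: [0, 0, 3, 0]
Event 5 stamp: [0, 0, 0, 1]
[0, 0, 3, 0] <= [0, 0, 0, 1]? False
[0, 0, 0, 1] <= [0, 0, 3, 0]? False
Relation: concurrent

Answer: concurrent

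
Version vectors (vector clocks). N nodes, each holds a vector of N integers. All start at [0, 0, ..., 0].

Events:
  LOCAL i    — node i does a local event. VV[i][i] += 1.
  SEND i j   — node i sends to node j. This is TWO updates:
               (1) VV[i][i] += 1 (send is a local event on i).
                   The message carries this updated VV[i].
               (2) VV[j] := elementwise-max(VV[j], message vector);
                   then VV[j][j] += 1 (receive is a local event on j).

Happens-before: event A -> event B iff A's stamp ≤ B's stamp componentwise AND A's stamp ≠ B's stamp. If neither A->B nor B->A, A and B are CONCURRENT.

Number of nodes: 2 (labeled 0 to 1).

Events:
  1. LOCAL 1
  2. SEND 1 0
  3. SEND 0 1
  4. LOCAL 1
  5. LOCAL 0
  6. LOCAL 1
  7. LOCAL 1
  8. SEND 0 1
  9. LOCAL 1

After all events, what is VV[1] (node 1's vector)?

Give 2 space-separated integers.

Answer: 4 8

Derivation:
Initial: VV[0]=[0, 0]
Initial: VV[1]=[0, 0]
Event 1: LOCAL 1: VV[1][1]++ -> VV[1]=[0, 1]
Event 2: SEND 1->0: VV[1][1]++ -> VV[1]=[0, 2], msg_vec=[0, 2]; VV[0]=max(VV[0],msg_vec) then VV[0][0]++ -> VV[0]=[1, 2]
Event 3: SEND 0->1: VV[0][0]++ -> VV[0]=[2, 2], msg_vec=[2, 2]; VV[1]=max(VV[1],msg_vec) then VV[1][1]++ -> VV[1]=[2, 3]
Event 4: LOCAL 1: VV[1][1]++ -> VV[1]=[2, 4]
Event 5: LOCAL 0: VV[0][0]++ -> VV[0]=[3, 2]
Event 6: LOCAL 1: VV[1][1]++ -> VV[1]=[2, 5]
Event 7: LOCAL 1: VV[1][1]++ -> VV[1]=[2, 6]
Event 8: SEND 0->1: VV[0][0]++ -> VV[0]=[4, 2], msg_vec=[4, 2]; VV[1]=max(VV[1],msg_vec) then VV[1][1]++ -> VV[1]=[4, 7]
Event 9: LOCAL 1: VV[1][1]++ -> VV[1]=[4, 8]
Final vectors: VV[0]=[4, 2]; VV[1]=[4, 8]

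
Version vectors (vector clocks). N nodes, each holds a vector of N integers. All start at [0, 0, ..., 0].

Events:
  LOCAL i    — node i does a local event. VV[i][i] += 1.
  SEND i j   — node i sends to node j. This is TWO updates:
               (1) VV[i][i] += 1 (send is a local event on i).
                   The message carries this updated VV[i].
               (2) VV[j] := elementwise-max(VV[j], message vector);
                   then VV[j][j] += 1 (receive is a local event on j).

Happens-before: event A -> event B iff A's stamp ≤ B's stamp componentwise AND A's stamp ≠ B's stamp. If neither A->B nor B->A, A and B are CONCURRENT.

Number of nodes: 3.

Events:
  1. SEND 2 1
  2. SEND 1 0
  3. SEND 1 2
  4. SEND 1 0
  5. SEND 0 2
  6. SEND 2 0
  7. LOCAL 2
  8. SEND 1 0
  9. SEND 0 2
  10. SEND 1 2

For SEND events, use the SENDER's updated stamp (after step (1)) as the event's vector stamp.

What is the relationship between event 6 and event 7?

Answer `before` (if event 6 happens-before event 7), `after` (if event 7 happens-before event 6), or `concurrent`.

Initial: VV[0]=[0, 0, 0]
Initial: VV[1]=[0, 0, 0]
Initial: VV[2]=[0, 0, 0]
Event 1: SEND 2->1: VV[2][2]++ -> VV[2]=[0, 0, 1], msg_vec=[0, 0, 1]; VV[1]=max(VV[1],msg_vec) then VV[1][1]++ -> VV[1]=[0, 1, 1]
Event 2: SEND 1->0: VV[1][1]++ -> VV[1]=[0, 2, 1], msg_vec=[0, 2, 1]; VV[0]=max(VV[0],msg_vec) then VV[0][0]++ -> VV[0]=[1, 2, 1]
Event 3: SEND 1->2: VV[1][1]++ -> VV[1]=[0, 3, 1], msg_vec=[0, 3, 1]; VV[2]=max(VV[2],msg_vec) then VV[2][2]++ -> VV[2]=[0, 3, 2]
Event 4: SEND 1->0: VV[1][1]++ -> VV[1]=[0, 4, 1], msg_vec=[0, 4, 1]; VV[0]=max(VV[0],msg_vec) then VV[0][0]++ -> VV[0]=[2, 4, 1]
Event 5: SEND 0->2: VV[0][0]++ -> VV[0]=[3, 4, 1], msg_vec=[3, 4, 1]; VV[2]=max(VV[2],msg_vec) then VV[2][2]++ -> VV[2]=[3, 4, 3]
Event 6: SEND 2->0: VV[2][2]++ -> VV[2]=[3, 4, 4], msg_vec=[3, 4, 4]; VV[0]=max(VV[0],msg_vec) then VV[0][0]++ -> VV[0]=[4, 4, 4]
Event 7: LOCAL 2: VV[2][2]++ -> VV[2]=[3, 4, 5]
Event 8: SEND 1->0: VV[1][1]++ -> VV[1]=[0, 5, 1], msg_vec=[0, 5, 1]; VV[0]=max(VV[0],msg_vec) then VV[0][0]++ -> VV[0]=[5, 5, 4]
Event 9: SEND 0->2: VV[0][0]++ -> VV[0]=[6, 5, 4], msg_vec=[6, 5, 4]; VV[2]=max(VV[2],msg_vec) then VV[2][2]++ -> VV[2]=[6, 5, 6]
Event 10: SEND 1->2: VV[1][1]++ -> VV[1]=[0, 6, 1], msg_vec=[0, 6, 1]; VV[2]=max(VV[2],msg_vec) then VV[2][2]++ -> VV[2]=[6, 6, 7]
Event 6 stamp: [3, 4, 4]
Event 7 stamp: [3, 4, 5]
[3, 4, 4] <= [3, 4, 5]? True
[3, 4, 5] <= [3, 4, 4]? False
Relation: before

Answer: before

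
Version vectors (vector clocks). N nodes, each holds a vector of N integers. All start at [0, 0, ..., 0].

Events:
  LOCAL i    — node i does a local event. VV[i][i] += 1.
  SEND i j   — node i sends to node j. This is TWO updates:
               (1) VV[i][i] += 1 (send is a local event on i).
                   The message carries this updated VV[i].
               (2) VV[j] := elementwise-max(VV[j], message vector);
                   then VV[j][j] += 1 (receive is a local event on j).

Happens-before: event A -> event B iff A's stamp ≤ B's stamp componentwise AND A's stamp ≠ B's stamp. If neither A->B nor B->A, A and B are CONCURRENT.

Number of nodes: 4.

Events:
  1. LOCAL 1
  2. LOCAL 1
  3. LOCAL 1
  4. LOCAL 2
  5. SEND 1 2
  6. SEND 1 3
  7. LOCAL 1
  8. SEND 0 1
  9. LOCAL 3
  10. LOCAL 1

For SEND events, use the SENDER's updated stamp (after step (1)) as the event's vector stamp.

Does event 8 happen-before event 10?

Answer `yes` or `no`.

Initial: VV[0]=[0, 0, 0, 0]
Initial: VV[1]=[0, 0, 0, 0]
Initial: VV[2]=[0, 0, 0, 0]
Initial: VV[3]=[0, 0, 0, 0]
Event 1: LOCAL 1: VV[1][1]++ -> VV[1]=[0, 1, 0, 0]
Event 2: LOCAL 1: VV[1][1]++ -> VV[1]=[0, 2, 0, 0]
Event 3: LOCAL 1: VV[1][1]++ -> VV[1]=[0, 3, 0, 0]
Event 4: LOCAL 2: VV[2][2]++ -> VV[2]=[0, 0, 1, 0]
Event 5: SEND 1->2: VV[1][1]++ -> VV[1]=[0, 4, 0, 0], msg_vec=[0, 4, 0, 0]; VV[2]=max(VV[2],msg_vec) then VV[2][2]++ -> VV[2]=[0, 4, 2, 0]
Event 6: SEND 1->3: VV[1][1]++ -> VV[1]=[0, 5, 0, 0], msg_vec=[0, 5, 0, 0]; VV[3]=max(VV[3],msg_vec) then VV[3][3]++ -> VV[3]=[0, 5, 0, 1]
Event 7: LOCAL 1: VV[1][1]++ -> VV[1]=[0, 6, 0, 0]
Event 8: SEND 0->1: VV[0][0]++ -> VV[0]=[1, 0, 0, 0], msg_vec=[1, 0, 0, 0]; VV[1]=max(VV[1],msg_vec) then VV[1][1]++ -> VV[1]=[1, 7, 0, 0]
Event 9: LOCAL 3: VV[3][3]++ -> VV[3]=[0, 5, 0, 2]
Event 10: LOCAL 1: VV[1][1]++ -> VV[1]=[1, 8, 0, 0]
Event 8 stamp: [1, 0, 0, 0]
Event 10 stamp: [1, 8, 0, 0]
[1, 0, 0, 0] <= [1, 8, 0, 0]? True. Equal? False. Happens-before: True

Answer: yes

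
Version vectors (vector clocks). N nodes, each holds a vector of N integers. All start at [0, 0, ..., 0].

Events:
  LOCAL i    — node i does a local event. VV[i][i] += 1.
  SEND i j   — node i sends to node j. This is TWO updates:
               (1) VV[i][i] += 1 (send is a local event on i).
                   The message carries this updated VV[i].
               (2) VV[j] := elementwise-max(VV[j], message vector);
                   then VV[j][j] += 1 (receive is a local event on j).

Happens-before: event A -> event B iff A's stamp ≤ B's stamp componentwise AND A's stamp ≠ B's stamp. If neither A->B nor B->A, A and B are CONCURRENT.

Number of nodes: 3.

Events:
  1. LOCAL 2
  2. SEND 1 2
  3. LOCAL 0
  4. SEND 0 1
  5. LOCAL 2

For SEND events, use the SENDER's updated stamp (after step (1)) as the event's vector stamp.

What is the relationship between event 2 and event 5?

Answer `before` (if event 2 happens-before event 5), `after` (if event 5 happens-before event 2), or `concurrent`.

Initial: VV[0]=[0, 0, 0]
Initial: VV[1]=[0, 0, 0]
Initial: VV[2]=[0, 0, 0]
Event 1: LOCAL 2: VV[2][2]++ -> VV[2]=[0, 0, 1]
Event 2: SEND 1->2: VV[1][1]++ -> VV[1]=[0, 1, 0], msg_vec=[0, 1, 0]; VV[2]=max(VV[2],msg_vec) then VV[2][2]++ -> VV[2]=[0, 1, 2]
Event 3: LOCAL 0: VV[0][0]++ -> VV[0]=[1, 0, 0]
Event 4: SEND 0->1: VV[0][0]++ -> VV[0]=[2, 0, 0], msg_vec=[2, 0, 0]; VV[1]=max(VV[1],msg_vec) then VV[1][1]++ -> VV[1]=[2, 2, 0]
Event 5: LOCAL 2: VV[2][2]++ -> VV[2]=[0, 1, 3]
Event 2 stamp: [0, 1, 0]
Event 5 stamp: [0, 1, 3]
[0, 1, 0] <= [0, 1, 3]? True
[0, 1, 3] <= [0, 1, 0]? False
Relation: before

Answer: before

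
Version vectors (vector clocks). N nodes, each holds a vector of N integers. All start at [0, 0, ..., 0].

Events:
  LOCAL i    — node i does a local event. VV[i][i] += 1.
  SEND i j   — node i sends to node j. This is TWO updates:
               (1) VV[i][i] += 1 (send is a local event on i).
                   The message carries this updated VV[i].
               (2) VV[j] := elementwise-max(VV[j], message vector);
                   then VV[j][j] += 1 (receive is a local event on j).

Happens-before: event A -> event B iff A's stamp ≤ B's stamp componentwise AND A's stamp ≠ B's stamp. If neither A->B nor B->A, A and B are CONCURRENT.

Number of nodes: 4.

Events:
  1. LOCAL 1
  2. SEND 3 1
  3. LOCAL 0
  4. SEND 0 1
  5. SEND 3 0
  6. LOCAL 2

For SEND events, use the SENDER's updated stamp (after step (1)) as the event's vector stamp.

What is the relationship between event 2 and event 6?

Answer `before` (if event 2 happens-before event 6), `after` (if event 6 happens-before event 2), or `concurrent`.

Initial: VV[0]=[0, 0, 0, 0]
Initial: VV[1]=[0, 0, 0, 0]
Initial: VV[2]=[0, 0, 0, 0]
Initial: VV[3]=[0, 0, 0, 0]
Event 1: LOCAL 1: VV[1][1]++ -> VV[1]=[0, 1, 0, 0]
Event 2: SEND 3->1: VV[3][3]++ -> VV[3]=[0, 0, 0, 1], msg_vec=[0, 0, 0, 1]; VV[1]=max(VV[1],msg_vec) then VV[1][1]++ -> VV[1]=[0, 2, 0, 1]
Event 3: LOCAL 0: VV[0][0]++ -> VV[0]=[1, 0, 0, 0]
Event 4: SEND 0->1: VV[0][0]++ -> VV[0]=[2, 0, 0, 0], msg_vec=[2, 0, 0, 0]; VV[1]=max(VV[1],msg_vec) then VV[1][1]++ -> VV[1]=[2, 3, 0, 1]
Event 5: SEND 3->0: VV[3][3]++ -> VV[3]=[0, 0, 0, 2], msg_vec=[0, 0, 0, 2]; VV[0]=max(VV[0],msg_vec) then VV[0][0]++ -> VV[0]=[3, 0, 0, 2]
Event 6: LOCAL 2: VV[2][2]++ -> VV[2]=[0, 0, 1, 0]
Event 2 stamp: [0, 0, 0, 1]
Event 6 stamp: [0, 0, 1, 0]
[0, 0, 0, 1] <= [0, 0, 1, 0]? False
[0, 0, 1, 0] <= [0, 0, 0, 1]? False
Relation: concurrent

Answer: concurrent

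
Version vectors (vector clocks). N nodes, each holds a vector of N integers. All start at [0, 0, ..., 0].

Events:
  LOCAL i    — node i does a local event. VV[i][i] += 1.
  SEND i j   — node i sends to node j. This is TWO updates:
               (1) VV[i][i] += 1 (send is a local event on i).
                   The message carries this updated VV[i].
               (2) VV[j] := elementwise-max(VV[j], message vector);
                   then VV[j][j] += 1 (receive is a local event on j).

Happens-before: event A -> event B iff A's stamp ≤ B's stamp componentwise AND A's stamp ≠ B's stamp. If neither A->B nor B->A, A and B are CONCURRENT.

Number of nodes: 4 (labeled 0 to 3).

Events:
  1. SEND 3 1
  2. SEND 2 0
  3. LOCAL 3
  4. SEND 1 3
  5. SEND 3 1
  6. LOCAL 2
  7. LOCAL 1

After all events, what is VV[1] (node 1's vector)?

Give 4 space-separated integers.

Initial: VV[0]=[0, 0, 0, 0]
Initial: VV[1]=[0, 0, 0, 0]
Initial: VV[2]=[0, 0, 0, 0]
Initial: VV[3]=[0, 0, 0, 0]
Event 1: SEND 3->1: VV[3][3]++ -> VV[3]=[0, 0, 0, 1], msg_vec=[0, 0, 0, 1]; VV[1]=max(VV[1],msg_vec) then VV[1][1]++ -> VV[1]=[0, 1, 0, 1]
Event 2: SEND 2->0: VV[2][2]++ -> VV[2]=[0, 0, 1, 0], msg_vec=[0, 0, 1, 0]; VV[0]=max(VV[0],msg_vec) then VV[0][0]++ -> VV[0]=[1, 0, 1, 0]
Event 3: LOCAL 3: VV[3][3]++ -> VV[3]=[0, 0, 0, 2]
Event 4: SEND 1->3: VV[1][1]++ -> VV[1]=[0, 2, 0, 1], msg_vec=[0, 2, 0, 1]; VV[3]=max(VV[3],msg_vec) then VV[3][3]++ -> VV[3]=[0, 2, 0, 3]
Event 5: SEND 3->1: VV[3][3]++ -> VV[3]=[0, 2, 0, 4], msg_vec=[0, 2, 0, 4]; VV[1]=max(VV[1],msg_vec) then VV[1][1]++ -> VV[1]=[0, 3, 0, 4]
Event 6: LOCAL 2: VV[2][2]++ -> VV[2]=[0, 0, 2, 0]
Event 7: LOCAL 1: VV[1][1]++ -> VV[1]=[0, 4, 0, 4]
Final vectors: VV[0]=[1, 0, 1, 0]; VV[1]=[0, 4, 0, 4]; VV[2]=[0, 0, 2, 0]; VV[3]=[0, 2, 0, 4]

Answer: 0 4 0 4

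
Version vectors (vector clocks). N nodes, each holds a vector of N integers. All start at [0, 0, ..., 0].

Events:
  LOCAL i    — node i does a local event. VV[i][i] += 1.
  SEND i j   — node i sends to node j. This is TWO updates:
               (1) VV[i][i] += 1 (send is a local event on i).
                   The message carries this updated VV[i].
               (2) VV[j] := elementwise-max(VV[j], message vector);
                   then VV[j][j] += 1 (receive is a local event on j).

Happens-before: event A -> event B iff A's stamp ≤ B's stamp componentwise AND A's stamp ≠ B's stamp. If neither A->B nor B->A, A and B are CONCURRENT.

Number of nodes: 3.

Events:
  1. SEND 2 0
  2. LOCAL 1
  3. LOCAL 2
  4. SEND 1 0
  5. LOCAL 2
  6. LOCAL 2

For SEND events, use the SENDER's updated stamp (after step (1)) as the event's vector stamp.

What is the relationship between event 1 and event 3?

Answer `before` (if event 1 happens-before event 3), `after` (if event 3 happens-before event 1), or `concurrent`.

Answer: before

Derivation:
Initial: VV[0]=[0, 0, 0]
Initial: VV[1]=[0, 0, 0]
Initial: VV[2]=[0, 0, 0]
Event 1: SEND 2->0: VV[2][2]++ -> VV[2]=[0, 0, 1], msg_vec=[0, 0, 1]; VV[0]=max(VV[0],msg_vec) then VV[0][0]++ -> VV[0]=[1, 0, 1]
Event 2: LOCAL 1: VV[1][1]++ -> VV[1]=[0, 1, 0]
Event 3: LOCAL 2: VV[2][2]++ -> VV[2]=[0, 0, 2]
Event 4: SEND 1->0: VV[1][1]++ -> VV[1]=[0, 2, 0], msg_vec=[0, 2, 0]; VV[0]=max(VV[0],msg_vec) then VV[0][0]++ -> VV[0]=[2, 2, 1]
Event 5: LOCAL 2: VV[2][2]++ -> VV[2]=[0, 0, 3]
Event 6: LOCAL 2: VV[2][2]++ -> VV[2]=[0, 0, 4]
Event 1 stamp: [0, 0, 1]
Event 3 stamp: [0, 0, 2]
[0, 0, 1] <= [0, 0, 2]? True
[0, 0, 2] <= [0, 0, 1]? False
Relation: before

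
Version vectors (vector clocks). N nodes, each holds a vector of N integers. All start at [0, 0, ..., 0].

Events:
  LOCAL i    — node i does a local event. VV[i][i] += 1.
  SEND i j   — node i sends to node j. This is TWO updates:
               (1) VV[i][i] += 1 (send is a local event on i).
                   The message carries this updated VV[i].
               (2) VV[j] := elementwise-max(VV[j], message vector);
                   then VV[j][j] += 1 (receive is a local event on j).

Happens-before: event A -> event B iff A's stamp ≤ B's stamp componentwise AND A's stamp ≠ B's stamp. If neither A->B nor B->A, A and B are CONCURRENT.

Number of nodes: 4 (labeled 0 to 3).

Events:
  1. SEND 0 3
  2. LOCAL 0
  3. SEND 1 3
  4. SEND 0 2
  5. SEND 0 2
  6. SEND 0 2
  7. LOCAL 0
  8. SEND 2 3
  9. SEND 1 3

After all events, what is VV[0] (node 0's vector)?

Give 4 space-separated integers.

Initial: VV[0]=[0, 0, 0, 0]
Initial: VV[1]=[0, 0, 0, 0]
Initial: VV[2]=[0, 0, 0, 0]
Initial: VV[3]=[0, 0, 0, 0]
Event 1: SEND 0->3: VV[0][0]++ -> VV[0]=[1, 0, 0, 0], msg_vec=[1, 0, 0, 0]; VV[3]=max(VV[3],msg_vec) then VV[3][3]++ -> VV[3]=[1, 0, 0, 1]
Event 2: LOCAL 0: VV[0][0]++ -> VV[0]=[2, 0, 0, 0]
Event 3: SEND 1->3: VV[1][1]++ -> VV[1]=[0, 1, 0, 0], msg_vec=[0, 1, 0, 0]; VV[3]=max(VV[3],msg_vec) then VV[3][3]++ -> VV[3]=[1, 1, 0, 2]
Event 4: SEND 0->2: VV[0][0]++ -> VV[0]=[3, 0, 0, 0], msg_vec=[3, 0, 0, 0]; VV[2]=max(VV[2],msg_vec) then VV[2][2]++ -> VV[2]=[3, 0, 1, 0]
Event 5: SEND 0->2: VV[0][0]++ -> VV[0]=[4, 0, 0, 0], msg_vec=[4, 0, 0, 0]; VV[2]=max(VV[2],msg_vec) then VV[2][2]++ -> VV[2]=[4, 0, 2, 0]
Event 6: SEND 0->2: VV[0][0]++ -> VV[0]=[5, 0, 0, 0], msg_vec=[5, 0, 0, 0]; VV[2]=max(VV[2],msg_vec) then VV[2][2]++ -> VV[2]=[5, 0, 3, 0]
Event 7: LOCAL 0: VV[0][0]++ -> VV[0]=[6, 0, 0, 0]
Event 8: SEND 2->3: VV[2][2]++ -> VV[2]=[5, 0, 4, 0], msg_vec=[5, 0, 4, 0]; VV[3]=max(VV[3],msg_vec) then VV[3][3]++ -> VV[3]=[5, 1, 4, 3]
Event 9: SEND 1->3: VV[1][1]++ -> VV[1]=[0, 2, 0, 0], msg_vec=[0, 2, 0, 0]; VV[3]=max(VV[3],msg_vec) then VV[3][3]++ -> VV[3]=[5, 2, 4, 4]
Final vectors: VV[0]=[6, 0, 0, 0]; VV[1]=[0, 2, 0, 0]; VV[2]=[5, 0, 4, 0]; VV[3]=[5, 2, 4, 4]

Answer: 6 0 0 0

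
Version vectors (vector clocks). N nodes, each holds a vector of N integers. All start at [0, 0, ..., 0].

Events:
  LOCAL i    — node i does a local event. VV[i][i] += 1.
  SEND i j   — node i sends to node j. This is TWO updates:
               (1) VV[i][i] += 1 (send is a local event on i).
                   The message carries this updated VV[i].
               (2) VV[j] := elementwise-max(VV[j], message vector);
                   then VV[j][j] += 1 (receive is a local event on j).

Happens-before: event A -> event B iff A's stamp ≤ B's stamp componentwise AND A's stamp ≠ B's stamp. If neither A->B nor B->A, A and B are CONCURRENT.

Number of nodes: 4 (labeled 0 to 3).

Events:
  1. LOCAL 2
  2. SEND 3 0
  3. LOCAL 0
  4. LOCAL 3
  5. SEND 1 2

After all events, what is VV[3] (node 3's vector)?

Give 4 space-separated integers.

Answer: 0 0 0 2

Derivation:
Initial: VV[0]=[0, 0, 0, 0]
Initial: VV[1]=[0, 0, 0, 0]
Initial: VV[2]=[0, 0, 0, 0]
Initial: VV[3]=[0, 0, 0, 0]
Event 1: LOCAL 2: VV[2][2]++ -> VV[2]=[0, 0, 1, 0]
Event 2: SEND 3->0: VV[3][3]++ -> VV[3]=[0, 0, 0, 1], msg_vec=[0, 0, 0, 1]; VV[0]=max(VV[0],msg_vec) then VV[0][0]++ -> VV[0]=[1, 0, 0, 1]
Event 3: LOCAL 0: VV[0][0]++ -> VV[0]=[2, 0, 0, 1]
Event 4: LOCAL 3: VV[3][3]++ -> VV[3]=[0, 0, 0, 2]
Event 5: SEND 1->2: VV[1][1]++ -> VV[1]=[0, 1, 0, 0], msg_vec=[0, 1, 0, 0]; VV[2]=max(VV[2],msg_vec) then VV[2][2]++ -> VV[2]=[0, 1, 2, 0]
Final vectors: VV[0]=[2, 0, 0, 1]; VV[1]=[0, 1, 0, 0]; VV[2]=[0, 1, 2, 0]; VV[3]=[0, 0, 0, 2]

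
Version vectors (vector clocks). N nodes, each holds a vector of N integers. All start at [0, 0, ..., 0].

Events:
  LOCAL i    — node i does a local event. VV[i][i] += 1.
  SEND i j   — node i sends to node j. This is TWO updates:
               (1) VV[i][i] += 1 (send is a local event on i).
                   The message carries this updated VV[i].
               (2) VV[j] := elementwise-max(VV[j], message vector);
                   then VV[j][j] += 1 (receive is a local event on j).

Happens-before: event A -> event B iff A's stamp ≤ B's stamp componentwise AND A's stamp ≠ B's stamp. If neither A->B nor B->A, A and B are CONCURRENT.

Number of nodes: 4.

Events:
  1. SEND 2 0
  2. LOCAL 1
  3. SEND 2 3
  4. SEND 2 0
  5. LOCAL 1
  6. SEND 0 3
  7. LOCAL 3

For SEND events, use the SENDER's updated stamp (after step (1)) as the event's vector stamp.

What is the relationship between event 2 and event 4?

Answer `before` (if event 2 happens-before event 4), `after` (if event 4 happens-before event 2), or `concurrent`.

Initial: VV[0]=[0, 0, 0, 0]
Initial: VV[1]=[0, 0, 0, 0]
Initial: VV[2]=[0, 0, 0, 0]
Initial: VV[3]=[0, 0, 0, 0]
Event 1: SEND 2->0: VV[2][2]++ -> VV[2]=[0, 0, 1, 0], msg_vec=[0, 0, 1, 0]; VV[0]=max(VV[0],msg_vec) then VV[0][0]++ -> VV[0]=[1, 0, 1, 0]
Event 2: LOCAL 1: VV[1][1]++ -> VV[1]=[0, 1, 0, 0]
Event 3: SEND 2->3: VV[2][2]++ -> VV[2]=[0, 0, 2, 0], msg_vec=[0, 0, 2, 0]; VV[3]=max(VV[3],msg_vec) then VV[3][3]++ -> VV[3]=[0, 0, 2, 1]
Event 4: SEND 2->0: VV[2][2]++ -> VV[2]=[0, 0, 3, 0], msg_vec=[0, 0, 3, 0]; VV[0]=max(VV[0],msg_vec) then VV[0][0]++ -> VV[0]=[2, 0, 3, 0]
Event 5: LOCAL 1: VV[1][1]++ -> VV[1]=[0, 2, 0, 0]
Event 6: SEND 0->3: VV[0][0]++ -> VV[0]=[3, 0, 3, 0], msg_vec=[3, 0, 3, 0]; VV[3]=max(VV[3],msg_vec) then VV[3][3]++ -> VV[3]=[3, 0, 3, 2]
Event 7: LOCAL 3: VV[3][3]++ -> VV[3]=[3, 0, 3, 3]
Event 2 stamp: [0, 1, 0, 0]
Event 4 stamp: [0, 0, 3, 0]
[0, 1, 0, 0] <= [0, 0, 3, 0]? False
[0, 0, 3, 0] <= [0, 1, 0, 0]? False
Relation: concurrent

Answer: concurrent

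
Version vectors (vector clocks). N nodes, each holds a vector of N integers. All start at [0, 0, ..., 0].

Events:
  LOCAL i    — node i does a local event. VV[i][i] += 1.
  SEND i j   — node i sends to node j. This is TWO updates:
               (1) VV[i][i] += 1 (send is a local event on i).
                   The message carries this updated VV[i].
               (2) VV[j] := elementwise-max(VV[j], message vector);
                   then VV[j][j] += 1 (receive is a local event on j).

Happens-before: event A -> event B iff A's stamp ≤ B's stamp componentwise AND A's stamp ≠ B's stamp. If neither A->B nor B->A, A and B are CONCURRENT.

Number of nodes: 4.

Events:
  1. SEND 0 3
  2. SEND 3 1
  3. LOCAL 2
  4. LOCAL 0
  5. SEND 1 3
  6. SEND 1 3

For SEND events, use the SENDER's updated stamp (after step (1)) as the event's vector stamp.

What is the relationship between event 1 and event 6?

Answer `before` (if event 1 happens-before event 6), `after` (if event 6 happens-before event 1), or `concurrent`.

Answer: before

Derivation:
Initial: VV[0]=[0, 0, 0, 0]
Initial: VV[1]=[0, 0, 0, 0]
Initial: VV[2]=[0, 0, 0, 0]
Initial: VV[3]=[0, 0, 0, 0]
Event 1: SEND 0->3: VV[0][0]++ -> VV[0]=[1, 0, 0, 0], msg_vec=[1, 0, 0, 0]; VV[3]=max(VV[3],msg_vec) then VV[3][3]++ -> VV[3]=[1, 0, 0, 1]
Event 2: SEND 3->1: VV[3][3]++ -> VV[3]=[1, 0, 0, 2], msg_vec=[1, 0, 0, 2]; VV[1]=max(VV[1],msg_vec) then VV[1][1]++ -> VV[1]=[1, 1, 0, 2]
Event 3: LOCAL 2: VV[2][2]++ -> VV[2]=[0, 0, 1, 0]
Event 4: LOCAL 0: VV[0][0]++ -> VV[0]=[2, 0, 0, 0]
Event 5: SEND 1->3: VV[1][1]++ -> VV[1]=[1, 2, 0, 2], msg_vec=[1, 2, 0, 2]; VV[3]=max(VV[3],msg_vec) then VV[3][3]++ -> VV[3]=[1, 2, 0, 3]
Event 6: SEND 1->3: VV[1][1]++ -> VV[1]=[1, 3, 0, 2], msg_vec=[1, 3, 0, 2]; VV[3]=max(VV[3],msg_vec) then VV[3][3]++ -> VV[3]=[1, 3, 0, 4]
Event 1 stamp: [1, 0, 0, 0]
Event 6 stamp: [1, 3, 0, 2]
[1, 0, 0, 0] <= [1, 3, 0, 2]? True
[1, 3, 0, 2] <= [1, 0, 0, 0]? False
Relation: before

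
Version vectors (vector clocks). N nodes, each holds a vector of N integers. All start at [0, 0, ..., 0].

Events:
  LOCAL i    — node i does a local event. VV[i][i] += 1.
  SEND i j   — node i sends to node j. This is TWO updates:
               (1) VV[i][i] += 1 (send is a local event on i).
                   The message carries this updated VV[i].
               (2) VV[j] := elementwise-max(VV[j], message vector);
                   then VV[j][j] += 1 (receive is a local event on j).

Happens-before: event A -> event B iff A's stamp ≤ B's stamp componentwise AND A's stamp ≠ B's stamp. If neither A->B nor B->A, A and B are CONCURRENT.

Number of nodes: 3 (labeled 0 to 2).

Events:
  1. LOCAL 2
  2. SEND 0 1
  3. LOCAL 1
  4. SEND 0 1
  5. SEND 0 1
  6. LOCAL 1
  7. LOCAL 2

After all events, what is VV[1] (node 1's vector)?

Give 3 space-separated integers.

Initial: VV[0]=[0, 0, 0]
Initial: VV[1]=[0, 0, 0]
Initial: VV[2]=[0, 0, 0]
Event 1: LOCAL 2: VV[2][2]++ -> VV[2]=[0, 0, 1]
Event 2: SEND 0->1: VV[0][0]++ -> VV[0]=[1, 0, 0], msg_vec=[1, 0, 0]; VV[1]=max(VV[1],msg_vec) then VV[1][1]++ -> VV[1]=[1, 1, 0]
Event 3: LOCAL 1: VV[1][1]++ -> VV[1]=[1, 2, 0]
Event 4: SEND 0->1: VV[0][0]++ -> VV[0]=[2, 0, 0], msg_vec=[2, 0, 0]; VV[1]=max(VV[1],msg_vec) then VV[1][1]++ -> VV[1]=[2, 3, 0]
Event 5: SEND 0->1: VV[0][0]++ -> VV[0]=[3, 0, 0], msg_vec=[3, 0, 0]; VV[1]=max(VV[1],msg_vec) then VV[1][1]++ -> VV[1]=[3, 4, 0]
Event 6: LOCAL 1: VV[1][1]++ -> VV[1]=[3, 5, 0]
Event 7: LOCAL 2: VV[2][2]++ -> VV[2]=[0, 0, 2]
Final vectors: VV[0]=[3, 0, 0]; VV[1]=[3, 5, 0]; VV[2]=[0, 0, 2]

Answer: 3 5 0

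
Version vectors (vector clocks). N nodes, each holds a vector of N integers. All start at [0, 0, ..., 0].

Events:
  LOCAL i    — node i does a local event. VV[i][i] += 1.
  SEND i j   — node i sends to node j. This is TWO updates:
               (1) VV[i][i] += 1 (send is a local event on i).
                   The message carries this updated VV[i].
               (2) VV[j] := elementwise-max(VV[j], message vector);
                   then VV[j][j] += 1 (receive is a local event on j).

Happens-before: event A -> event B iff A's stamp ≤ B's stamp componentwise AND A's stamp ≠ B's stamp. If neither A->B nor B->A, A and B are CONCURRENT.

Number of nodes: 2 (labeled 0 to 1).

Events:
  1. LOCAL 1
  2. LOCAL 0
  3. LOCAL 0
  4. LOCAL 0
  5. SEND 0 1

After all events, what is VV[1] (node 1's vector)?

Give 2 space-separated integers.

Answer: 4 2

Derivation:
Initial: VV[0]=[0, 0]
Initial: VV[1]=[0, 0]
Event 1: LOCAL 1: VV[1][1]++ -> VV[1]=[0, 1]
Event 2: LOCAL 0: VV[0][0]++ -> VV[0]=[1, 0]
Event 3: LOCAL 0: VV[0][0]++ -> VV[0]=[2, 0]
Event 4: LOCAL 0: VV[0][0]++ -> VV[0]=[3, 0]
Event 5: SEND 0->1: VV[0][0]++ -> VV[0]=[4, 0], msg_vec=[4, 0]; VV[1]=max(VV[1],msg_vec) then VV[1][1]++ -> VV[1]=[4, 2]
Final vectors: VV[0]=[4, 0]; VV[1]=[4, 2]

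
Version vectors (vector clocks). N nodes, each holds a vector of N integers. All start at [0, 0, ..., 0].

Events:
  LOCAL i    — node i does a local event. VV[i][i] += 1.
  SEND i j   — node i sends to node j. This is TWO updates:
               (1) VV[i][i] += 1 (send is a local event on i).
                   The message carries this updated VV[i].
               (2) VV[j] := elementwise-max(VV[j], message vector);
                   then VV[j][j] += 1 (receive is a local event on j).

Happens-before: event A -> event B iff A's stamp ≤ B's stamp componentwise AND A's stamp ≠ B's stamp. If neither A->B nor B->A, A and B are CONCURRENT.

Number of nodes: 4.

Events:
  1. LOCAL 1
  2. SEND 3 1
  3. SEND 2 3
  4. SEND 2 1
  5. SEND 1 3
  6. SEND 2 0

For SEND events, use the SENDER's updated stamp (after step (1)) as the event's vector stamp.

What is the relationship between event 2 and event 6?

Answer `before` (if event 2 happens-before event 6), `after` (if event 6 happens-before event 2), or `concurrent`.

Initial: VV[0]=[0, 0, 0, 0]
Initial: VV[1]=[0, 0, 0, 0]
Initial: VV[2]=[0, 0, 0, 0]
Initial: VV[3]=[0, 0, 0, 0]
Event 1: LOCAL 1: VV[1][1]++ -> VV[1]=[0, 1, 0, 0]
Event 2: SEND 3->1: VV[3][3]++ -> VV[3]=[0, 0, 0, 1], msg_vec=[0, 0, 0, 1]; VV[1]=max(VV[1],msg_vec) then VV[1][1]++ -> VV[1]=[0, 2, 0, 1]
Event 3: SEND 2->3: VV[2][2]++ -> VV[2]=[0, 0, 1, 0], msg_vec=[0, 0, 1, 0]; VV[3]=max(VV[3],msg_vec) then VV[3][3]++ -> VV[3]=[0, 0, 1, 2]
Event 4: SEND 2->1: VV[2][2]++ -> VV[2]=[0, 0, 2, 0], msg_vec=[0, 0, 2, 0]; VV[1]=max(VV[1],msg_vec) then VV[1][1]++ -> VV[1]=[0, 3, 2, 1]
Event 5: SEND 1->3: VV[1][1]++ -> VV[1]=[0, 4, 2, 1], msg_vec=[0, 4, 2, 1]; VV[3]=max(VV[3],msg_vec) then VV[3][3]++ -> VV[3]=[0, 4, 2, 3]
Event 6: SEND 2->0: VV[2][2]++ -> VV[2]=[0, 0, 3, 0], msg_vec=[0, 0, 3, 0]; VV[0]=max(VV[0],msg_vec) then VV[0][0]++ -> VV[0]=[1, 0, 3, 0]
Event 2 stamp: [0, 0, 0, 1]
Event 6 stamp: [0, 0, 3, 0]
[0, 0, 0, 1] <= [0, 0, 3, 0]? False
[0, 0, 3, 0] <= [0, 0, 0, 1]? False
Relation: concurrent

Answer: concurrent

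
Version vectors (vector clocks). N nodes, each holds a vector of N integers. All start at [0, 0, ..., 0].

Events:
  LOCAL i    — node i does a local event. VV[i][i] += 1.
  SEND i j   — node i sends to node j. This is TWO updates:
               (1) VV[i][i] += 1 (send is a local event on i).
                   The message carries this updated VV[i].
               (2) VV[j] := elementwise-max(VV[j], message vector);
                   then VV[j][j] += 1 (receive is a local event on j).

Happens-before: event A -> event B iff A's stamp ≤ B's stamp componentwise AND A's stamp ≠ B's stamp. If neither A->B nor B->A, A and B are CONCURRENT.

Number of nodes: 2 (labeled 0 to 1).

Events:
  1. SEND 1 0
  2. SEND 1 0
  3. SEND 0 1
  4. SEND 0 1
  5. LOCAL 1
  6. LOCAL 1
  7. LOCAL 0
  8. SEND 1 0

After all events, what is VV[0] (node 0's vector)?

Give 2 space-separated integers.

Initial: VV[0]=[0, 0]
Initial: VV[1]=[0, 0]
Event 1: SEND 1->0: VV[1][1]++ -> VV[1]=[0, 1], msg_vec=[0, 1]; VV[0]=max(VV[0],msg_vec) then VV[0][0]++ -> VV[0]=[1, 1]
Event 2: SEND 1->0: VV[1][1]++ -> VV[1]=[0, 2], msg_vec=[0, 2]; VV[0]=max(VV[0],msg_vec) then VV[0][0]++ -> VV[0]=[2, 2]
Event 3: SEND 0->1: VV[0][0]++ -> VV[0]=[3, 2], msg_vec=[3, 2]; VV[1]=max(VV[1],msg_vec) then VV[1][1]++ -> VV[1]=[3, 3]
Event 4: SEND 0->1: VV[0][0]++ -> VV[0]=[4, 2], msg_vec=[4, 2]; VV[1]=max(VV[1],msg_vec) then VV[1][1]++ -> VV[1]=[4, 4]
Event 5: LOCAL 1: VV[1][1]++ -> VV[1]=[4, 5]
Event 6: LOCAL 1: VV[1][1]++ -> VV[1]=[4, 6]
Event 7: LOCAL 0: VV[0][0]++ -> VV[0]=[5, 2]
Event 8: SEND 1->0: VV[1][1]++ -> VV[1]=[4, 7], msg_vec=[4, 7]; VV[0]=max(VV[0],msg_vec) then VV[0][0]++ -> VV[0]=[6, 7]
Final vectors: VV[0]=[6, 7]; VV[1]=[4, 7]

Answer: 6 7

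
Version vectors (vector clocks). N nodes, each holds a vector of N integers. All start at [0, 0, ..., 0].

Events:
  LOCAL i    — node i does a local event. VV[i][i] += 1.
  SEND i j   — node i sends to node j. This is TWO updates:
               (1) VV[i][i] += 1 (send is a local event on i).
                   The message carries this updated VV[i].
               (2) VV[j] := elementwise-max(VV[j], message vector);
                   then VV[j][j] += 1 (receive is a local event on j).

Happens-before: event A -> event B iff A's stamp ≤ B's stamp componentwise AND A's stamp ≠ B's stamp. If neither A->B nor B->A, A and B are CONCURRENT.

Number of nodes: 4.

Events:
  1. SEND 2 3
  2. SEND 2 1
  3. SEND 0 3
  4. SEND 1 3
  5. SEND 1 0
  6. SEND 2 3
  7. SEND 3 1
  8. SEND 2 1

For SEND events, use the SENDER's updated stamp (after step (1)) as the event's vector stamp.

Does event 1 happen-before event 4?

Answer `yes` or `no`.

Answer: yes

Derivation:
Initial: VV[0]=[0, 0, 0, 0]
Initial: VV[1]=[0, 0, 0, 0]
Initial: VV[2]=[0, 0, 0, 0]
Initial: VV[3]=[0, 0, 0, 0]
Event 1: SEND 2->3: VV[2][2]++ -> VV[2]=[0, 0, 1, 0], msg_vec=[0, 0, 1, 0]; VV[3]=max(VV[3],msg_vec) then VV[3][3]++ -> VV[3]=[0, 0, 1, 1]
Event 2: SEND 2->1: VV[2][2]++ -> VV[2]=[0, 0, 2, 0], msg_vec=[0, 0, 2, 0]; VV[1]=max(VV[1],msg_vec) then VV[1][1]++ -> VV[1]=[0, 1, 2, 0]
Event 3: SEND 0->3: VV[0][0]++ -> VV[0]=[1, 0, 0, 0], msg_vec=[1, 0, 0, 0]; VV[3]=max(VV[3],msg_vec) then VV[3][3]++ -> VV[3]=[1, 0, 1, 2]
Event 4: SEND 1->3: VV[1][1]++ -> VV[1]=[0, 2, 2, 0], msg_vec=[0, 2, 2, 0]; VV[3]=max(VV[3],msg_vec) then VV[3][3]++ -> VV[3]=[1, 2, 2, 3]
Event 5: SEND 1->0: VV[1][1]++ -> VV[1]=[0, 3, 2, 0], msg_vec=[0, 3, 2, 0]; VV[0]=max(VV[0],msg_vec) then VV[0][0]++ -> VV[0]=[2, 3, 2, 0]
Event 6: SEND 2->3: VV[2][2]++ -> VV[2]=[0, 0, 3, 0], msg_vec=[0, 0, 3, 0]; VV[3]=max(VV[3],msg_vec) then VV[3][3]++ -> VV[3]=[1, 2, 3, 4]
Event 7: SEND 3->1: VV[3][3]++ -> VV[3]=[1, 2, 3, 5], msg_vec=[1, 2, 3, 5]; VV[1]=max(VV[1],msg_vec) then VV[1][1]++ -> VV[1]=[1, 4, 3, 5]
Event 8: SEND 2->1: VV[2][2]++ -> VV[2]=[0, 0, 4, 0], msg_vec=[0, 0, 4, 0]; VV[1]=max(VV[1],msg_vec) then VV[1][1]++ -> VV[1]=[1, 5, 4, 5]
Event 1 stamp: [0, 0, 1, 0]
Event 4 stamp: [0, 2, 2, 0]
[0, 0, 1, 0] <= [0, 2, 2, 0]? True. Equal? False. Happens-before: True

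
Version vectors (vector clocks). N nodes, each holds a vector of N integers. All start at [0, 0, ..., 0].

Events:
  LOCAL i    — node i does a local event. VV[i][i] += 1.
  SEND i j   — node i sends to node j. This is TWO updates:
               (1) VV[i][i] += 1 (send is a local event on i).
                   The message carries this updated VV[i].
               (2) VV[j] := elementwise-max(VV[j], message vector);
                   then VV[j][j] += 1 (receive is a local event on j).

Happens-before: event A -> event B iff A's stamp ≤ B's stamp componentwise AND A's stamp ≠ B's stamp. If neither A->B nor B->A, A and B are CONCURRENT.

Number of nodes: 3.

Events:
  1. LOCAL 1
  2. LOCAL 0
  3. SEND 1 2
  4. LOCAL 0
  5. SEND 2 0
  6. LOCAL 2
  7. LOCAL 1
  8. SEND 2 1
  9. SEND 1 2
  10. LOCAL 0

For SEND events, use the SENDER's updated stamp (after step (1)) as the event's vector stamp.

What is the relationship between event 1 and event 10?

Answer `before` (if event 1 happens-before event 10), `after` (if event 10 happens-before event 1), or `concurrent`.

Answer: before

Derivation:
Initial: VV[0]=[0, 0, 0]
Initial: VV[1]=[0, 0, 0]
Initial: VV[2]=[0, 0, 0]
Event 1: LOCAL 1: VV[1][1]++ -> VV[1]=[0, 1, 0]
Event 2: LOCAL 0: VV[0][0]++ -> VV[0]=[1, 0, 0]
Event 3: SEND 1->2: VV[1][1]++ -> VV[1]=[0, 2, 0], msg_vec=[0, 2, 0]; VV[2]=max(VV[2],msg_vec) then VV[2][2]++ -> VV[2]=[0, 2, 1]
Event 4: LOCAL 0: VV[0][0]++ -> VV[0]=[2, 0, 0]
Event 5: SEND 2->0: VV[2][2]++ -> VV[2]=[0, 2, 2], msg_vec=[0, 2, 2]; VV[0]=max(VV[0],msg_vec) then VV[0][0]++ -> VV[0]=[3, 2, 2]
Event 6: LOCAL 2: VV[2][2]++ -> VV[2]=[0, 2, 3]
Event 7: LOCAL 1: VV[1][1]++ -> VV[1]=[0, 3, 0]
Event 8: SEND 2->1: VV[2][2]++ -> VV[2]=[0, 2, 4], msg_vec=[0, 2, 4]; VV[1]=max(VV[1],msg_vec) then VV[1][1]++ -> VV[1]=[0, 4, 4]
Event 9: SEND 1->2: VV[1][1]++ -> VV[1]=[0, 5, 4], msg_vec=[0, 5, 4]; VV[2]=max(VV[2],msg_vec) then VV[2][2]++ -> VV[2]=[0, 5, 5]
Event 10: LOCAL 0: VV[0][0]++ -> VV[0]=[4, 2, 2]
Event 1 stamp: [0, 1, 0]
Event 10 stamp: [4, 2, 2]
[0, 1, 0] <= [4, 2, 2]? True
[4, 2, 2] <= [0, 1, 0]? False
Relation: before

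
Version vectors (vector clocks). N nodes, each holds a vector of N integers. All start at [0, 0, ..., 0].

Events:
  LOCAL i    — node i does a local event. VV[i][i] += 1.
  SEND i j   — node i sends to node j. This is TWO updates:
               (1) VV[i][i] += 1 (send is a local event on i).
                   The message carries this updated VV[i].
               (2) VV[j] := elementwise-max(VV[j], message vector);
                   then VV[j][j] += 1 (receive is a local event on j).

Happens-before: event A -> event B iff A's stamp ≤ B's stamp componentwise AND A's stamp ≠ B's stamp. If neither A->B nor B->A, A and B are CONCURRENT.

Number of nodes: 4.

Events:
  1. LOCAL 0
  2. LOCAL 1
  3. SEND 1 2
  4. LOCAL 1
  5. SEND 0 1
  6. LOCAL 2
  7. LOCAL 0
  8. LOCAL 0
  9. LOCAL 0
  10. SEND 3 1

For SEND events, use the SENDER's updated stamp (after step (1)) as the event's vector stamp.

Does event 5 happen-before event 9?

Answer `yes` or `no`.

Answer: yes

Derivation:
Initial: VV[0]=[0, 0, 0, 0]
Initial: VV[1]=[0, 0, 0, 0]
Initial: VV[2]=[0, 0, 0, 0]
Initial: VV[3]=[0, 0, 0, 0]
Event 1: LOCAL 0: VV[0][0]++ -> VV[0]=[1, 0, 0, 0]
Event 2: LOCAL 1: VV[1][1]++ -> VV[1]=[0, 1, 0, 0]
Event 3: SEND 1->2: VV[1][1]++ -> VV[1]=[0, 2, 0, 0], msg_vec=[0, 2, 0, 0]; VV[2]=max(VV[2],msg_vec) then VV[2][2]++ -> VV[2]=[0, 2, 1, 0]
Event 4: LOCAL 1: VV[1][1]++ -> VV[1]=[0, 3, 0, 0]
Event 5: SEND 0->1: VV[0][0]++ -> VV[0]=[2, 0, 0, 0], msg_vec=[2, 0, 0, 0]; VV[1]=max(VV[1],msg_vec) then VV[1][1]++ -> VV[1]=[2, 4, 0, 0]
Event 6: LOCAL 2: VV[2][2]++ -> VV[2]=[0, 2, 2, 0]
Event 7: LOCAL 0: VV[0][0]++ -> VV[0]=[3, 0, 0, 0]
Event 8: LOCAL 0: VV[0][0]++ -> VV[0]=[4, 0, 0, 0]
Event 9: LOCAL 0: VV[0][0]++ -> VV[0]=[5, 0, 0, 0]
Event 10: SEND 3->1: VV[3][3]++ -> VV[3]=[0, 0, 0, 1], msg_vec=[0, 0, 0, 1]; VV[1]=max(VV[1],msg_vec) then VV[1][1]++ -> VV[1]=[2, 5, 0, 1]
Event 5 stamp: [2, 0, 0, 0]
Event 9 stamp: [5, 0, 0, 0]
[2, 0, 0, 0] <= [5, 0, 0, 0]? True. Equal? False. Happens-before: True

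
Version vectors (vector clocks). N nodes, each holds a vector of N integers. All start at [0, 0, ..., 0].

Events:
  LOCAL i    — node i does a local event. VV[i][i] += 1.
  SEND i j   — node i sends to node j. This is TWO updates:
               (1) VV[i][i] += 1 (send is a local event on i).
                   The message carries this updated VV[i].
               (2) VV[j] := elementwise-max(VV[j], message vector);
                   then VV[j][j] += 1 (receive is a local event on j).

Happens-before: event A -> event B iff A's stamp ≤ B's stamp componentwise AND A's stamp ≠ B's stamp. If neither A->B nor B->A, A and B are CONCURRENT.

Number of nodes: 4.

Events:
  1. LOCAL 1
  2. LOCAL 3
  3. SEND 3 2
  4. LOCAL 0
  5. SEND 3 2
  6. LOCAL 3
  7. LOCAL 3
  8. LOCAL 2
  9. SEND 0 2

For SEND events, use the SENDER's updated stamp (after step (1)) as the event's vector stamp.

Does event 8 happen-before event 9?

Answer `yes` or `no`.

Initial: VV[0]=[0, 0, 0, 0]
Initial: VV[1]=[0, 0, 0, 0]
Initial: VV[2]=[0, 0, 0, 0]
Initial: VV[3]=[0, 0, 0, 0]
Event 1: LOCAL 1: VV[1][1]++ -> VV[1]=[0, 1, 0, 0]
Event 2: LOCAL 3: VV[3][3]++ -> VV[3]=[0, 0, 0, 1]
Event 3: SEND 3->2: VV[3][3]++ -> VV[3]=[0, 0, 0, 2], msg_vec=[0, 0, 0, 2]; VV[2]=max(VV[2],msg_vec) then VV[2][2]++ -> VV[2]=[0, 0, 1, 2]
Event 4: LOCAL 0: VV[0][0]++ -> VV[0]=[1, 0, 0, 0]
Event 5: SEND 3->2: VV[3][3]++ -> VV[3]=[0, 0, 0, 3], msg_vec=[0, 0, 0, 3]; VV[2]=max(VV[2],msg_vec) then VV[2][2]++ -> VV[2]=[0, 0, 2, 3]
Event 6: LOCAL 3: VV[3][3]++ -> VV[3]=[0, 0, 0, 4]
Event 7: LOCAL 3: VV[3][3]++ -> VV[3]=[0, 0, 0, 5]
Event 8: LOCAL 2: VV[2][2]++ -> VV[2]=[0, 0, 3, 3]
Event 9: SEND 0->2: VV[0][0]++ -> VV[0]=[2, 0, 0, 0], msg_vec=[2, 0, 0, 0]; VV[2]=max(VV[2],msg_vec) then VV[2][2]++ -> VV[2]=[2, 0, 4, 3]
Event 8 stamp: [0, 0, 3, 3]
Event 9 stamp: [2, 0, 0, 0]
[0, 0, 3, 3] <= [2, 0, 0, 0]? False. Equal? False. Happens-before: False

Answer: no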